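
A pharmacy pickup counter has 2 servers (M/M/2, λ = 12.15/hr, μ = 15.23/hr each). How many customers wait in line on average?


a = λ/μ = 0.7978; ρ = a/2 = 0.3989
P₀ = 0.429711
Lq = P₀·a^c·ρ / (c!·(1−ρ)²) = 0.429711·0.63643·0.3989/(2·0.36134)
= 0.15095

Final: 0.15095


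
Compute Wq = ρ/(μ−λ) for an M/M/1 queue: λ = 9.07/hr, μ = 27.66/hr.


ρ = 9.07/27.66 = 0.3279
Wq = ρ/(μ−λ) = 0.3279/(27.66 − 9.07) = 0.3279/18.59 = 0.01764 hr

Final: 0.01764 hr


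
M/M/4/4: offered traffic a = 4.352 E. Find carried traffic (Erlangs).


B(4,4.352) = 0.343551 (Erlang-B)
Carried load = a(1 − B) = 4.352·(1 − 0.343551) = 4.352·0.656449 = 2.8569 E

Final: 2.8569 Erlangs


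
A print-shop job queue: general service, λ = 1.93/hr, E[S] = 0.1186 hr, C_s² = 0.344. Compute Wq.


ρ = λ·E[S] = 1.93·0.1186 = 0.2289
E[S²] = E[S]²(1+C_s²) = 0.1186²·(1+0.344) = 0.018905
Wq = λ·E[S²]/(2(1−ρ)) = 1.93·0.018905/(2·0.7711) = 0.02366 hr

Final: 0.02366 hr


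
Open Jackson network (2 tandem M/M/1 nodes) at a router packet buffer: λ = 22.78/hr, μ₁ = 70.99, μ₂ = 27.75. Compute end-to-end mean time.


Each node sees arrival rate λ = 22.78/hr (tandem ⇒ throughput preserved).
W₁ = 1/(μ₁−λ) = 1/(70.99−22.78) = 0.02074 hr
W₂ = 1/(μ₂−λ) = 1/(27.75−22.78) = 0.20121 hr
W_total = W₁ + W₂ = 0.02074 + 0.20121 = 0.22195 hr

Final: 0.22195 hr


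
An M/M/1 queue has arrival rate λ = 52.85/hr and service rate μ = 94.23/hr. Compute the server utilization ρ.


ρ = λ/μ = 52.85/94.23 = 0.5609

Final: 0.5609


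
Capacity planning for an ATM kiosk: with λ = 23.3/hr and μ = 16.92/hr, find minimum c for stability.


Stability requires cμ > λ ⇔ c > λ/μ.
λ/μ = 23.3/16.92 = 1.3771
Minimum integer c = ⌊1.3771⌋ + 1 = 2
Check: 2·16.92 = 33.84 > 23.3, while 1·16.92 = 16.92 ≤ 23.3

Final: 2 servers


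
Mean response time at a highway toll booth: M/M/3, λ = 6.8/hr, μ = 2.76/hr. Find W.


a = 2.4638; ρ = 0.8213; P₀ = 0.048915
Lq = P₀·a^c·ρ/(c!(1−ρ)²) = 3.13403
Wq = Lq/λ = 3.13403/6.8 = 0.46089 hr
W = Wq + 1/μ = 0.46089 + 0.36232 = 0.82321 hr

Final: 0.82321 hr


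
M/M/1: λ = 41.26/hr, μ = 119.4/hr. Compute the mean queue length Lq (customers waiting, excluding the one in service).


ρ = 41.26/119.4 = 0.3456
Lq = ρ²/(1−ρ) = 0.1194/0.6544 = 0.1825

Final: 0.1825


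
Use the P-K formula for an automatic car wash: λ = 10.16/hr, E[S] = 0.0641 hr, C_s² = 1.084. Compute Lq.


ρ = λ·E[S] = 10.16·0.0641 = 0.6513
Lq = ρ²(1+C_s²)/(2(1−ρ)) = 0.4241·(1+1.084)/(2·0.3487)
= 0.4241·2.0840/0.6975 = 1.26726

Final: 1.26726


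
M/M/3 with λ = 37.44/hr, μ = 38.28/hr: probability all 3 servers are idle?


a = λ/μ = 37.44/38.28 = 0.9781; ρ = a/c = 0.3260
Σ_{k=0}^{2} a^k/k! (terms k=0..2) = 1.00000 + 0.97806 + 0.47830 = 2.45635
Tail: a^3/(3!(1−ρ)) = 0.93560/(6·0.6740) = 0.23136
P₀ = 1/(2.45635 + 0.23136) = 1/2.68772 = 0.372063

Final: 0.372063


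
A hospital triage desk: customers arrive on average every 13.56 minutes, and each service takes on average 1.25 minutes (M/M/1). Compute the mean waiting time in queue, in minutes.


λ = 60/13.56 = 4.4248 /hr
μ = 60/1.25 = 48.0000 /hr
ρ = λ/μ = 4.4248/48.0000 = 0.09218
Wq = ρ/(μ−λ) = 0.09218/(48.0000−4.4248) = 0.002115 hr
In minutes: 0.002115·60 = 0.1269 min

Final: 0.1269 min


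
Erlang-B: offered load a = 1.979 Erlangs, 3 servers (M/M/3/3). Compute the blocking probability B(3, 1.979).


B(c,a) = (a^c/c!) / Σ_{k=0}^{c} a^k/k!
a^3/3! = 1.291773
Σ terms (k=0..3): 1.00000 + 1.97900 + 1.95822 + 1.29177 = 6.228993
B = 1.291773/6.228993 = 0.207381

Final: 0.207381


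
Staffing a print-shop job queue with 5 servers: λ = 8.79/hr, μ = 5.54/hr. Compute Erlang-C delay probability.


a = λ/μ = 1.5866; ρ = a/5 = 0.3173
P₀ = 0.204170 (from M/M/c formula)
C(c,a) = [a^c/(c!(1−ρ))]·P₀ = [10.05531/(120·0.6827)]·0.204170
= 0.12274·0.204170 = 0.025061

Final: 0.025061


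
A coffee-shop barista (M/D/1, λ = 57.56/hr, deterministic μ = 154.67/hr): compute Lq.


ρ = 57.56/154.67 = 0.3721
M/D/1: Lq = ρ²/(2(1−ρ)) = 0.1385/(2·0.6279) = 0.11029

Final: 0.11029


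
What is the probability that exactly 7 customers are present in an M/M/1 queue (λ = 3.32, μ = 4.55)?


ρ = 3.32/4.55 = 0.7297
P_n = (1−ρ)·ρ^n = (1 − 0.7297)·0.7297^7 = 0.2703·0.110125 = 0.029770

Final: 0.029770


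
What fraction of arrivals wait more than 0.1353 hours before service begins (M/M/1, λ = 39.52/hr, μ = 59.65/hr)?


ρ = 39.52/59.65 = 0.6625
P(Wq > t) = ρ·e^{−(μ−λ)t} = 0.6625·e^{−2.7236}
= 0.6625·0.065639 = 0.043488

Final: 0.043488


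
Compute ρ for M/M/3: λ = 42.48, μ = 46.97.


ρ = λ/(cμ) = 42.48/(3·46.97) = 42.48/140.91 = 0.3015

Final: 0.3015


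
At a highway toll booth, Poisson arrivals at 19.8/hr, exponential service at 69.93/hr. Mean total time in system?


W = 1/(μ−λ) = 1/(69.93 − 19.8) = 1/50.13 = 0.01995 hr

Final: 0.01995 hr


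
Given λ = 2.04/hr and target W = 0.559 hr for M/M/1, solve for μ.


W = 1/(μ−λ) ⇒ μ − λ = 1/W = 1/0.559 = 1.7889
μ = λ + 1/W = 2.04 + 1.7889 = 3.8289 per hr

Final: 3.8289 /hr


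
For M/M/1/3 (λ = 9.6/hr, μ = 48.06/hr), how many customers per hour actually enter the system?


ρ = 0.1998; P_K = (1−ρ)ρ^3/(1−ρ^4) = 0.006388
λ_eff = λ(1 − P_K) = 9.6·(1 − 0.006388) = 9.6·0.993612 = 9.5387 /hr

Final: 9.5387 /hr


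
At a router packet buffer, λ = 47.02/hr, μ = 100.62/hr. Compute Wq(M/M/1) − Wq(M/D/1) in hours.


ρ = 47.02/100.62 = 0.4673
Wq(M/M/1) = ρ/(μ−λ) = 0.4673/53.60 = 0.008718 hr
Wq(M/D/1) = ρ/(2(μ−λ)) = 0.004359 hr
Savings = 0.008718 − 0.004359 = 0.004359 hr

Final: 0.004359 hr


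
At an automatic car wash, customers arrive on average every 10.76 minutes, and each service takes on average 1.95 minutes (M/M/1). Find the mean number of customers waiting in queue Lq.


λ = 60/10.76 = 5.5762 /hr
μ = 60/1.95 = 30.7692 /hr
ρ = λ/μ = 5.5762/30.7692 = 0.1812
Lq = ρ²/(1−ρ) = 0.03284/0.8188 = 0.04011

Final: 0.04011


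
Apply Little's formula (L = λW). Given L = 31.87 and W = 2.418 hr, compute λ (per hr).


λ = L/W = 31.87/2.418 = 13.1803 /hr

Final: 13.1803 /hr


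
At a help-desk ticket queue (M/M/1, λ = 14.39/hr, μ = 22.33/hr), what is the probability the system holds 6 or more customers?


ρ = 14.39/22.33 = 0.6444
P(N ≥ n) = ρ^n = 0.6444^6 = 0.071620

Final: 0.071620


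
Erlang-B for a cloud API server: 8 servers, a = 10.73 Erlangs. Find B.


B(c,a) = (a^c/c!) / Σ_{k=0}^{c} a^k/k!
a^8/8! = 4357.899919
Σ terms (k=0..8): 1.00000 + 10.73000 + 57.56645 + 205.89600 + 552.31603 + 1185.27020 + 2119.65820 + 3249.13321 + 4357.89992 = 11739.470005
B = 4357.899919/11739.470005 = 0.371218

Final: 0.371218


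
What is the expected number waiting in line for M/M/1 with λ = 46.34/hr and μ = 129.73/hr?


ρ = 46.34/129.73 = 0.3572
Lq = ρ²/(1−ρ) = 0.1276/0.6428 = 0.1985

Final: 0.1985


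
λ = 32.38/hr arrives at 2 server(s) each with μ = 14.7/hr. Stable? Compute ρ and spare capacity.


Total capacity cμ = 2·14.7 = 29.40/hr
ρ = λ/(cμ) = 32.38/29.40 = 1.1014
Stable ⇔ ρ < 1: NO
Spare capacity = cμ − λ = 29.40 − 32.38 = -2.98/hr

Final: ρ = 1.1014; unstable; margin = -2.98/hr


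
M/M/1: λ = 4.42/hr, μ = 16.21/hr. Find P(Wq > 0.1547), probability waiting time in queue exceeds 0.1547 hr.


ρ = 4.42/16.21 = 0.2727
P(Wq > t) = ρ·e^{−(μ−λ)t} = 0.2727·e^{−1.8239}
= 0.2727·0.161393 = 0.044007

Final: 0.044007


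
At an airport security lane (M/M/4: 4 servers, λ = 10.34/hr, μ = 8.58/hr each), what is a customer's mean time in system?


a = 1.2051; ρ = 0.3013; P₀ = 0.298616
Lq = P₀·a^c·ρ/(c!(1−ρ)²) = 0.01620
Wq = Lq/λ = 0.01620/10.34 = 0.001566 hr
W = Wq + 1/μ = 0.001566 + 0.11655 = 0.11812 hr

Final: 0.11812 hr


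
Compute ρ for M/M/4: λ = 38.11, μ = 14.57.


ρ = λ/(cμ) = 38.11/(4·14.57) = 38.11/58.28 = 0.6539

Final: 0.6539


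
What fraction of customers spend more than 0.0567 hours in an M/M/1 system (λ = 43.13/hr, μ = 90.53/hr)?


W ~ Exponential(μ−λ) for M/M/1.
μ − λ = 90.53 − 43.13 = 47.4000
P(W > t) = e^{−(μ−λ)t} = e^{−2.6876} = 0.068045

Final: 0.068045


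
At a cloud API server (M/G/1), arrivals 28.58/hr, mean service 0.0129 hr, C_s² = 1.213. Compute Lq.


ρ = λ·E[S] = 28.58·0.0129 = 0.3687
Lq = ρ²(1+C_s²)/(2(1−ρ)) = 0.1359·(1+1.213)/(2·0.6313)
= 0.1359·2.2130/1.2626 = 0.23824

Final: 0.23824


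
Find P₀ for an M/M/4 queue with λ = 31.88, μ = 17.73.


a = λ/μ = 31.88/17.73 = 1.7981; ρ = a/c = 0.4495
Σ_{k=0}^{3} a^k/k! (terms k=0..3) = 1.00000 + 1.79808 + 1.61655 + 0.96890 = 5.38353
Tail: a^4/(4!(1−ρ)) = 10.45294/(24·0.5505) = 0.79120
P₀ = 1/(5.38353 + 0.79120) = 1/6.17473 = 0.161950

Final: 0.161950


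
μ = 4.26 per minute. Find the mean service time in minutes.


Mean service time = 1/μ = 1/4.26 minute = 0.23474 minute
In minutes: 0.23474 × 1 = 0.2347 min

Final: 0.2347 min


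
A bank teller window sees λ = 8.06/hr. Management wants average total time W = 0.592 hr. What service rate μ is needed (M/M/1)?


W = 1/(μ−λ) ⇒ μ − λ = 1/W = 1/0.592 = 1.6892
μ = λ + 1/W = 8.06 + 1.6892 = 9.7492 per hr

Final: 9.7492 /hr


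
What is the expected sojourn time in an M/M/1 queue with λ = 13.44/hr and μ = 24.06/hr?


W = 1/(μ−λ) = 1/(24.06 − 13.44) = 1/10.62 = 0.09416 hr

Final: 0.09416 hr


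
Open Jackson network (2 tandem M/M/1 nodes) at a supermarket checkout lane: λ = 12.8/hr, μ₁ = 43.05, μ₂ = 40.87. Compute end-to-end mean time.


Each node sees arrival rate λ = 12.8/hr (tandem ⇒ throughput preserved).
W₁ = 1/(μ₁−λ) = 1/(43.05−12.8) = 0.03306 hr
W₂ = 1/(μ₂−λ) = 1/(40.87−12.8) = 0.03563 hr
W_total = W₁ + W₂ = 0.03306 + 0.03563 = 0.06868 hr

Final: 0.06868 hr


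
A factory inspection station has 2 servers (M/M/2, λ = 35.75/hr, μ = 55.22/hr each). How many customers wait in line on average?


a = λ/μ = 0.6474; ρ = a/2 = 0.3237
P₀ = 0.510910
Lq = P₀·a^c·ρ / (c!·(1−ρ)²) = 0.510910·0.41914·0.3237/(2·0.45737)
= 0.07578

Final: 0.07578


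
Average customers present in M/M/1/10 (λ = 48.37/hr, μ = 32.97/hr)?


ρ = 48.37/32.97 = 1.4671
L = ρ[1 − (K+1)ρ^K + Kρ^(K+1)] / [(1−ρ)(1−ρ^(K+1))]
Numerator: 1.4671·(1 − 11·46.192493 + 10·67.768605) = 250.239739
Denominator: (-0.4671)·(-66.768605) = 31.187034
L = 250.239739/31.187034 = 8.0238

Final: 8.0238


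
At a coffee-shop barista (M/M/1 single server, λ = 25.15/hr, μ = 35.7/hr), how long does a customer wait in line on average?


ρ = 25.15/35.7 = 0.7045
Wq = ρ/(μ−λ) = 0.7045/(35.7 − 25.15) = 0.7045/10.55 = 0.06678 hr

Final: 0.06678 hr


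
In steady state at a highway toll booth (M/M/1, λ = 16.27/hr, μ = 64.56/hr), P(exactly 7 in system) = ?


ρ = 16.27/64.56 = 0.2520
P_n = (1−ρ)·ρ^n = (1 − 0.2520)·0.2520^7 = 0.7480·0.00006456 = 0.00004829

Final: 0.00004829


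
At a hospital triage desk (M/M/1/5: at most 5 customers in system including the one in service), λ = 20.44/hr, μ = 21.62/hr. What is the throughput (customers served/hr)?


ρ = 0.9454; P_K = (1−ρ)ρ^5/(1−ρ^6) = 0.144185
λ_eff = λ(1 − P_K) = 20.44·(1 − 0.144185) = 20.44·0.855815 = 17.4929 /hr

Final: 17.4929 /hr


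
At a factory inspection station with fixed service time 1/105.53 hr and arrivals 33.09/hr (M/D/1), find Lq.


ρ = 33.09/105.53 = 0.3136
M/D/1: Lq = ρ²/(2(1−ρ)) = 0.09832/(2·0.6864) = 0.07162

Final: 0.07162


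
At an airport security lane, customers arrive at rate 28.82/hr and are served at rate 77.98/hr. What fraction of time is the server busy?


ρ = λ/μ = 28.82/77.98 = 0.3696

Final: 0.3696


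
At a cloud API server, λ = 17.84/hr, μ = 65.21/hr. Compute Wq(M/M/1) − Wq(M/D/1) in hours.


ρ = 17.84/65.21 = 0.2736
Wq(M/M/1) = ρ/(μ−λ) = 0.2736/47.37 = 0.005775 hr
Wq(M/D/1) = ρ/(2(μ−λ)) = 0.002888 hr
Savings = 0.005775 − 0.002888 = 0.002888 hr

Final: 0.002888 hr


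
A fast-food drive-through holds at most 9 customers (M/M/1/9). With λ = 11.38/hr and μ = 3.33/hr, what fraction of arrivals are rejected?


ρ = λ/μ = 11.38/3.33 = 3.4174
P_K = (1−ρ)ρ^K/(1−ρ^(K+1)) = (-2.4174·63574.398079)/(1 − 217260.255296)
= -153685.857217/-217259.255296 = 0.707385

Final: 0.707385


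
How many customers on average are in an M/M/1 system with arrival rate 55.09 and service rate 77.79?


ρ = λ/μ = 55.09/77.79 = 0.7082
L = ρ/(1−ρ) = 0.7082/(1 − 0.7082) = 0.7082/0.2918 = 2.4269

Final: 2.4269


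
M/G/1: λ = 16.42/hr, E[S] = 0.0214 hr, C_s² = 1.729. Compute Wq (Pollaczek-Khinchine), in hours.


ρ = λ·E[S] = 16.42·0.0214 = 0.3514
E[S²] = E[S]²(1+C_s²) = 0.0214²·(1+1.729) = 0.001250
Wq = λ·E[S²]/(2(1−ρ)) = 16.42·0.001250/(2·0.6486) = 0.01582 hr

Final: 0.01582 hr


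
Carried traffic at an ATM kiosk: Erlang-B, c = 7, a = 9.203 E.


B(7,9.203) = 0.371691 (Erlang-B)
Carried load = a(1 − B) = 9.203·(1 − 0.371691) = 9.203·0.628309 = 5.7823 E

Final: 5.7823 Erlangs


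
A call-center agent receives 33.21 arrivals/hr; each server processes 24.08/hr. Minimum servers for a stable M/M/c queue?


Stability requires cμ > λ ⇔ c > λ/μ.
λ/μ = 33.21/24.08 = 1.3792
Minimum integer c = ⌊1.3792⌋ + 1 = 2
Check: 2·24.08 = 48.16 > 33.21, while 1·24.08 = 24.08 ≤ 33.21

Final: 2 servers


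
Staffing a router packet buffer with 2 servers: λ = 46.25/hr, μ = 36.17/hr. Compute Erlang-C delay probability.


a = λ/μ = 1.2787; ρ = a/2 = 0.6393
P₀ = 0.220002 (from M/M/c formula)
C(c,a) = [a^c/(c!(1−ρ))]·P₀ = [1.63503/(2·0.3607)]·0.220002
= 2.26674·0.220002 = 0.498686

Final: 0.498686


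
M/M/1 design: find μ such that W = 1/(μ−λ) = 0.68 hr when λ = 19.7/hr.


W = 1/(μ−λ) ⇒ μ − λ = 1/W = 1/0.68 = 1.4706
μ = λ + 1/W = 19.7 + 1.4706 = 21.1706 per hr

Final: 21.1706 /hr


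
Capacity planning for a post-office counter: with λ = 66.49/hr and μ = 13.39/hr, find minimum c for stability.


Stability requires cμ > λ ⇔ c > λ/μ.
λ/μ = 66.49/13.39 = 4.9656
Minimum integer c = ⌊4.9656⌋ + 1 = 5
Check: 5·13.39 = 66.95 > 66.49, while 4·13.39 = 53.56 ≤ 66.49

Final: 5 servers


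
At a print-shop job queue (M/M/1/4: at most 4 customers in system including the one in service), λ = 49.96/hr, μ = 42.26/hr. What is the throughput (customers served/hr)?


ρ = 1.1822; P_K = (1−ρ)ρ^4/(1−ρ^5) = 0.271845
λ_eff = λ(1 − P_K) = 49.96·(1 − 0.271845) = 49.96·0.728155 = 36.3786 /hr

Final: 36.3786 /hr


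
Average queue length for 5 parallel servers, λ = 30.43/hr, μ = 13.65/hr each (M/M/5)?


a = λ/μ = 2.2293; ρ = a/5 = 0.4459
P₀ = 0.106181
Lq = P₀·a^c·ρ / (c!·(1−ρ)²) = 0.106181·55.06131·0.4459/(120·0.30707)
= 0.07074

Final: 0.07074


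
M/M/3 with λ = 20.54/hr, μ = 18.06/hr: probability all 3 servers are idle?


a = λ/μ = 20.54/18.06 = 1.1373; ρ = a/c = 0.3791
Σ_{k=0}^{2} a^k/k! (terms k=0..2) = 1.00000 + 1.13732 + 0.64675 = 2.78407
Tail: a^3/(3!(1−ρ)) = 1.47112/(6·0.6209) = 0.39489
P₀ = 1/(2.78407 + 0.39489) = 1/3.17896 = 0.314568

Final: 0.314568


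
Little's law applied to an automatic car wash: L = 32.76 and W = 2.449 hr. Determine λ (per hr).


λ = L/W = 32.76/2.449 = 13.3769 /hr

Final: 13.3769 /hr


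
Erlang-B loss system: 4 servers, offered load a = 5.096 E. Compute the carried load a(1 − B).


B(4,5.096) = 0.405852 (Erlang-B)
Carried load = a(1 − B) = 5.096·(1 − 0.405852) = 5.096·0.594148 = 3.0278 E

Final: 3.0278 Erlangs


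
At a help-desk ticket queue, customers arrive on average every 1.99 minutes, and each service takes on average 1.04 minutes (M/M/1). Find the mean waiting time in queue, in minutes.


λ = 60/1.99 = 30.1508 /hr
μ = 60/1.04 = 57.6923 /hr
ρ = λ/μ = 30.1508/57.6923 = 0.5226
Wq = ρ/(μ−λ) = 0.5226/(57.6923−30.1508) = 0.01898 hr
In minutes: 0.01898·60 = 1.139 min

Final: 1.139 min


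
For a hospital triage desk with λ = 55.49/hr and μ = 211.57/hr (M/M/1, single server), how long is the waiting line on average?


ρ = 55.49/211.57 = 0.2623
Lq = ρ²/(1−ρ) = 0.06879/0.7377 = 0.09325

Final: 0.09325


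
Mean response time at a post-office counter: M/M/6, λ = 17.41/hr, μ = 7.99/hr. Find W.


a = 2.1790; ρ = 0.3632; P₀ = 0.112876
Lq = P₀·a^c·ρ/(c!(1−ρ)²) = 0.01503
Wq = Lq/λ = 0.01503/17.41 = 0.0008630 hr
W = Wq + 1/μ = 0.0008630 + 0.12516 = 0.12602 hr

Final: 0.12602 hr


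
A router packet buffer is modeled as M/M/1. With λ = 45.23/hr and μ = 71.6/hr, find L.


ρ = λ/μ = 45.23/71.6 = 0.6317
L = ρ/(1−ρ) = 0.6317/(1 − 0.6317) = 0.6317/0.3683 = 1.7152

Final: 1.7152


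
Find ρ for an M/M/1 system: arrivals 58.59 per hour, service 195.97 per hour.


ρ = λ/μ = 58.59/195.97 = 0.2990

Final: 0.2990


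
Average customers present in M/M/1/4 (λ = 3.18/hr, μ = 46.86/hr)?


ρ = 3.18/46.86 = 0.06786
L = ρ[1 − (K+1)ρ^K + Kρ^(K+1)] / [(1−ρ)(1−ρ^(K+1))]
Numerator: 0.06786·(1 − 5·0.00002121 + 4·0.000001439) = 0.067855
Denominator: (0.9321)·(0.999999) = 0.932137
L = 0.067855/0.932137 = 0.07280

Final: 0.07280


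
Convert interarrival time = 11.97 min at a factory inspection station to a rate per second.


λ = 1/(interarrival time) in consistent units.
1 second = 0.0166667 min, so λ = 0.0166667/11.97 = 0.001392 per second

Final: 0.001392 /sec


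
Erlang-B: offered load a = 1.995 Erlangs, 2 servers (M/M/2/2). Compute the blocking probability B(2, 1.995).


B(c,a) = (a^c/c!) / Σ_{k=0}^{c} a^k/k!
a^2/2! = 1.990013
Σ terms (k=0..2): 1.00000 + 1.99500 + 1.99001 = 4.985012
B = 1.990013/4.985012 = 0.399199

Final: 0.399199


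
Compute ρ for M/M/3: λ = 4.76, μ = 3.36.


ρ = λ/(cμ) = 4.76/(3·3.36) = 4.76/10.08 = 0.4722

Final: 0.4722


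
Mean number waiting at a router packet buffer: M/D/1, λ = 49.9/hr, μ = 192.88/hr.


ρ = 49.9/192.88 = 0.2587
M/D/1: Lq = ρ²/(2(1−ρ)) = 0.06693/(2·0.7413) = 0.04514

Final: 0.04514


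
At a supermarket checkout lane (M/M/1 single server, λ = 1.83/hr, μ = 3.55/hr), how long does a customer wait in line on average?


ρ = 1.83/3.55 = 0.5155
Wq = ρ/(μ−λ) = 0.5155/(3.55 − 1.83) = 0.5155/1.72 = 0.2997 hr

Final: 0.2997 hr


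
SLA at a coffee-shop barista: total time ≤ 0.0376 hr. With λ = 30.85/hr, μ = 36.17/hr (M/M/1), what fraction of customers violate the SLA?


W ~ Exponential(μ−λ) for M/M/1.
μ − λ = 36.17 − 30.85 = 5.3200
P(W > t) = e^{−(μ−λ)t} = e^{−0.2000} = 0.818705

Final: 0.818705


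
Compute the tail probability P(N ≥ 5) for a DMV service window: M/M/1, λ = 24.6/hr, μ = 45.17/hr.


ρ = 24.6/45.17 = 0.5446
P(N ≥ n) = ρ^n = 0.5446^5 = 0.047910

Final: 0.047910


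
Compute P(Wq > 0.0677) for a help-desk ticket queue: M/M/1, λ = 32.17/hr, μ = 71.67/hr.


ρ = 32.17/71.67 = 0.4489
P(Wq > t) = ρ·e^{−(μ−λ)t} = 0.4489·e^{−2.6742}
= 0.4489·0.068965 = 0.030956

Final: 0.030956


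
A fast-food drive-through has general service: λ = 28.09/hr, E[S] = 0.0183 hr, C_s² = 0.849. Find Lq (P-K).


ρ = λ·E[S] = 28.09·0.0183 = 0.5140
Lq = ρ²(1+C_s²)/(2(1−ρ)) = 0.2642·(1+0.849)/(2·0.4860)
= 0.2642·1.8490/0.9719 = 0.50271

Final: 0.50271


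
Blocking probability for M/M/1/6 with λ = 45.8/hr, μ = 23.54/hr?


ρ = λ/μ = 45.8/23.54 = 1.9456
P_K = (1−ρ)ρ^K/(1−ρ^(K+1)) = (-0.9456·54.244301)/(1 − 105.539039)
= -51.294738/-104.539039 = 0.490675

Final: 0.490675


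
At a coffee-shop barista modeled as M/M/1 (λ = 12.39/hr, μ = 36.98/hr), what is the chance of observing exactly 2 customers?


ρ = 12.39/36.98 = 0.3350
P_n = (1−ρ)·ρ^n = (1 − 0.3350)·0.3350^2 = 0.6650·0.112256 = 0.074645

Final: 0.074645


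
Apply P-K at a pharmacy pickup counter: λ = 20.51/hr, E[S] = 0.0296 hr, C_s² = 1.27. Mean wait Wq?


ρ = λ·E[S] = 20.51·0.0296 = 0.6071
E[S²] = E[S]²(1+C_s²) = 0.0296²·(1+1.27) = 0.001989
Wq = λ·E[S²]/(2(1−ρ)) = 20.51·0.001989/(2·0.3929) = 0.05191 hr

Final: 0.05191 hr


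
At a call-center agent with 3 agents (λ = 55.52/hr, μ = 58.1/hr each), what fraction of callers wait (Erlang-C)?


a = λ/μ = 0.9556; ρ = a/3 = 0.3185
P₀ = 0.380867 (from M/M/c formula)
C(c,a) = [a^c/(c!(1−ρ))]·P₀ = [0.87261/(6·0.6815)]·0.380867
= 0.21341·0.380867 = 0.081282

Final: 0.081282


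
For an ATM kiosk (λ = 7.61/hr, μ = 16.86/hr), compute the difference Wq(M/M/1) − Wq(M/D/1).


ρ = 7.61/16.86 = 0.4514
Wq(M/M/1) = ρ/(μ−λ) = 0.4514/9.25 = 0.04880 hr
Wq(M/D/1) = ρ/(2(μ−λ)) = 0.02440 hr
Savings = 0.04880 − 0.02440 = 0.02440 hr

Final: 0.02440 hr


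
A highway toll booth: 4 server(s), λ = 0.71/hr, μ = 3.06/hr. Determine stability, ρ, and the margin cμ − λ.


Total capacity cμ = 4·3.06 = 12.24/hr
ρ = λ/(cμ) = 0.71/12.24 = 0.05801
Stable ⇔ ρ < 1: YES
Spare capacity = cμ − λ = 12.24 − 0.71 = 11.53/hr

Final: ρ = 0.05801; stable; margin = 11.53/hr


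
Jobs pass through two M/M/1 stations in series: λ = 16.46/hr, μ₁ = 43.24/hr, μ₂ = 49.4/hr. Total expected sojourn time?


Each node sees arrival rate λ = 16.46/hr (tandem ⇒ throughput preserved).
W₁ = 1/(μ₁−λ) = 1/(43.24−16.46) = 0.03734 hr
W₂ = 1/(μ₂−λ) = 1/(49.4−16.46) = 0.03036 hr
W_total = W₁ + W₂ = 0.03734 + 0.03036 = 0.06770 hr

Final: 0.06770 hr


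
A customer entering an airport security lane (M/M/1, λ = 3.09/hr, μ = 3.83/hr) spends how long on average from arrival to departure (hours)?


W = 1/(μ−λ) = 1/(3.83 − 3.09) = 1/0.7400 = 1.3514 hr

Final: 1.3514 hr


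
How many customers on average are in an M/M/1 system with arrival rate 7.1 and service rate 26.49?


ρ = λ/μ = 7.1/26.49 = 0.2680
L = ρ/(1−ρ) = 0.2680/(1 − 0.2680) = 0.2680/0.7320 = 0.3662

Final: 0.3662


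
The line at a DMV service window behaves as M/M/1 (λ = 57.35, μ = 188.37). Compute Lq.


ρ = 57.35/188.37 = 0.3045
Lq = ρ²/(1−ρ) = 0.09269/0.6955 = 0.1333

Final: 0.1333


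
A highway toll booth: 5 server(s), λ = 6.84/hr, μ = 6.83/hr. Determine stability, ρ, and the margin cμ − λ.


Total capacity cμ = 5·6.83 = 34.15/hr
ρ = λ/(cμ) = 6.84/34.15 = 0.2003
Stable ⇔ ρ < 1: YES
Spare capacity = cμ − λ = 34.15 − 6.84 = 27.31/hr

Final: ρ = 0.2003; stable; margin = 27.31/hr


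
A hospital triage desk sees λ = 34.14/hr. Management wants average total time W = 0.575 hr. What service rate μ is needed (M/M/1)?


W = 1/(μ−λ) ⇒ μ − λ = 1/W = 1/0.575 = 1.7391
μ = λ + 1/W = 34.14 + 1.7391 = 35.8791 per hr

Final: 35.8791 /hr


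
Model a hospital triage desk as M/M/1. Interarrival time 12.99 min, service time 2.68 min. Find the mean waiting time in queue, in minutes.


λ = 60/12.99 = 4.6189 /hr
μ = 60/2.68 = 22.3881 /hr
ρ = λ/μ = 4.6189/22.3881 = 0.2063
Wq = ρ/(μ−λ) = 0.2063/(22.3881−4.6189) = 0.01161 hr
In minutes: 0.01161·60 = 0.6966 min

Final: 0.6966 min


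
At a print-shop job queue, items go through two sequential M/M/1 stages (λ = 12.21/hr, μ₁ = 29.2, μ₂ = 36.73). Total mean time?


Each node sees arrival rate λ = 12.21/hr (tandem ⇒ throughput preserved).
W₁ = 1/(μ₁−λ) = 1/(29.2−12.21) = 0.05886 hr
W₂ = 1/(μ₂−λ) = 1/(36.73−12.21) = 0.04078 hr
W_total = W₁ + W₂ = 0.05886 + 0.04078 = 0.09964 hr

Final: 0.09964 hr


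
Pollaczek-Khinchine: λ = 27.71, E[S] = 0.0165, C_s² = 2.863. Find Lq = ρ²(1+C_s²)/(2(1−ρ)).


ρ = λ·E[S] = 27.71·0.0165 = 0.4572
Lq = ρ²(1+C_s²)/(2(1−ρ)) = 0.2090·(1+2.863)/(2·0.5428)
= 0.2090·3.8630/1.0856 = 0.74389

Final: 0.74389


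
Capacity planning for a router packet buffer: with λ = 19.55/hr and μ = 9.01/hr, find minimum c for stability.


Stability requires cμ > λ ⇔ c > λ/μ.
λ/μ = 19.55/9.01 = 2.1698
Minimum integer c = ⌊2.1698⌋ + 1 = 3
Check: 3·9.01 = 27.03 > 19.55, while 2·9.01 = 18.02 ≤ 19.55

Final: 3 servers


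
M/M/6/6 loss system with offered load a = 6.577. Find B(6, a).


B(c,a) = (a^c/c!) / Σ_{k=0}^{c} a^k/k!
a^6/6! = 112.417664
Σ terms (k=0..6): 1.00000 + 6.57700 + 21.62846 + 47.41680 + 77.96508 + 102.55527 + 112.41766 = 369.560277
B = 112.417664/369.560277 = 0.304193

Final: 0.304193


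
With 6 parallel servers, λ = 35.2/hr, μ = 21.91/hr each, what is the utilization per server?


ρ = λ/(cμ) = 35.2/(6·21.91) = 35.2/131.46 = 0.2678

Final: 0.2678


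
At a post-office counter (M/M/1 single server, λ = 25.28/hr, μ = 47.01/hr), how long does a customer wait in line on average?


ρ = 25.28/47.01 = 0.5378
Wq = ρ/(μ−λ) = 0.5378/(47.01 − 25.28) = 0.5378/21.73 = 0.02475 hr

Final: 0.02475 hr


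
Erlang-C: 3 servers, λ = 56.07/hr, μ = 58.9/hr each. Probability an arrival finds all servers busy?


a = λ/μ = 0.9520; ρ = a/3 = 0.3173
P₀ = 0.382312 (from M/M/c formula)
C(c,a) = [a^c/(c!(1−ρ))]·P₀ = [0.86267/(6·0.6827)]·0.382312
= 0.21061·0.382312 = 0.080518

Final: 0.080518


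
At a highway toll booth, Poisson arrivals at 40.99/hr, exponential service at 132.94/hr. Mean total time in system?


W = 1/(μ−λ) = 1/(132.94 − 40.99) = 1/91.95 = 0.01088 hr

Final: 0.01088 hr


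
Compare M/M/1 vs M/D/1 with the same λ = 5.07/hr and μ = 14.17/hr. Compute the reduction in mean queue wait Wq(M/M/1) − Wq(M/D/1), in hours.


ρ = 5.07/14.17 = 0.3578
Wq(M/M/1) = ρ/(μ−λ) = 0.3578/9.10 = 0.03932 hr
Wq(M/D/1) = ρ/(2(μ−λ)) = 0.01966 hr
Savings = 0.03932 − 0.01966 = 0.01966 hr

Final: 0.01966 hr


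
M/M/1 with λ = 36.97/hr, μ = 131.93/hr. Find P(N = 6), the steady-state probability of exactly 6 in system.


ρ = 36.97/131.93 = 0.2802
P_n = (1−ρ)·ρ^n = (1 − 0.2802)·0.2802^6 = 0.7198·0.0004842 = 0.0003485

Final: 0.0003485


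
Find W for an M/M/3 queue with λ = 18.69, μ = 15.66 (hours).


a = 1.1935; ρ = 0.3978; P₀ = 0.296190
Lq = P₀·a^c·ρ/(c!(1−ρ)²) = 0.09207
Wq = Lq/λ = 0.09207/18.69 = 0.004926 hr
W = Wq + 1/μ = 0.004926 + 0.06386 = 0.06878 hr

Final: 0.06878 hr


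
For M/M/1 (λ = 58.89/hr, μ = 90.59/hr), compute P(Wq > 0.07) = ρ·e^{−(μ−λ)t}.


ρ = 58.89/90.59 = 0.6501
P(Wq > t) = ρ·e^{−(μ−λ)t} = 0.6501·e^{−2.2190}
= 0.6501·0.108718 = 0.070674

Final: 0.070674


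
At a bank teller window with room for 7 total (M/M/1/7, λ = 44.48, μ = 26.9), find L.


ρ = 44.48/26.9 = 1.6535
L = ρ[1 − (K+1)ρ^K + Kρ^(K+1)] / [(1−ρ)(1−ρ^(K+1))]
Numerator: 1.6535·(1 − 8·33.797727 + 7·55.885609) = 201.429003
Denominator: (-0.6535)·(-54.885609) = 35.869480
L = 201.429003/35.869480 = 5.6156

Final: 5.6156


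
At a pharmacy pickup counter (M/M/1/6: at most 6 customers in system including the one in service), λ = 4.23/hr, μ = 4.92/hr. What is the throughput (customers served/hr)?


ρ = 0.8598; P_K = (1−ρ)ρ^6/(1−ρ^7) = 0.086772
λ_eff = λ(1 − P_K) = 4.23·(1 − 0.086772) = 4.23·0.913228 = 3.8630 /hr

Final: 3.8630 /hr


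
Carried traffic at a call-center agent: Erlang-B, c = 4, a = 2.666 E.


B(4,2.666) = 0.168623 (Erlang-B)
Carried load = a(1 − B) = 2.666·(1 − 0.168623) = 2.666·0.831377 = 2.2165 E

Final: 2.2165 Erlangs


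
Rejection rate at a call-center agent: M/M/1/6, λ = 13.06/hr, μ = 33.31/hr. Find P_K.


ρ = λ/μ = 13.06/33.31 = 0.3921
P_K = (1−ρ)ρ^K/(1−ρ^(K+1)) = (0.6079·0.003633)/(1 − 0.001424)
= 0.002208/0.998576 = 0.002211

Final: 0.002211


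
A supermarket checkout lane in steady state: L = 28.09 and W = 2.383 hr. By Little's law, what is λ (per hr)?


λ = L/W = 28.09/2.383 = 11.7877 /hr

Final: 11.7877 /hr


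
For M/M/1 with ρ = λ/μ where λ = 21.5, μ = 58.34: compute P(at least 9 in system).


ρ = 21.5/58.34 = 0.3685
P(N ≥ n) = ρ^n = 0.3685^9 = 0.0001254

Final: 0.0001254


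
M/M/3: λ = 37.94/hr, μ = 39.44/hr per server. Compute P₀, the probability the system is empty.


a = λ/μ = 37.94/39.44 = 0.9620; ρ = a/c = 0.3207
Σ_{k=0}^{2} a^k/k! (terms k=0..2) = 1.00000 + 0.96197 + 0.46269 = 2.42466
Tail: a^3/(3!(1−ρ)) = 0.89019/(6·0.6793) = 0.21839
P₀ = 1/(2.42466 + 0.21839) = 1/2.64305 = 0.378350

Final: 0.378350


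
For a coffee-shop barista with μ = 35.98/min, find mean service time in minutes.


Mean service time = 1/μ = 1/35.98 minute = 0.02779 minute
In minutes: 0.02779 × 1 = 0.02779 min

Final: 0.02779 min


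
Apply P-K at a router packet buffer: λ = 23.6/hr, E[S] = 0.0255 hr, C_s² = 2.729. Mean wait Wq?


ρ = λ·E[S] = 23.6·0.0255 = 0.6018
E[S²] = E[S]²(1+C_s²) = 0.0255²·(1+2.729) = 0.002425
Wq = λ·E[S²]/(2(1−ρ)) = 23.6·0.002425/(2·0.3982) = 0.07185 hr

Final: 0.07185 hr


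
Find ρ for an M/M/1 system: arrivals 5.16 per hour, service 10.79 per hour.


ρ = λ/μ = 5.16/10.79 = 0.4782

Final: 0.4782


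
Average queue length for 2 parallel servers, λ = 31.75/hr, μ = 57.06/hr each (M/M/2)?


a = λ/μ = 0.5564; ρ = a/2 = 0.2782
P₀ = 0.564681
Lq = P₀·a^c·ρ / (c!·(1−ρ)²) = 0.564681·0.30962·0.2782/(2·0.52097)
= 0.04668

Final: 0.04668


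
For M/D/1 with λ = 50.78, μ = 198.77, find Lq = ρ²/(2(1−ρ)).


ρ = 50.78/198.77 = 0.2555
M/D/1: Lq = ρ²/(2(1−ρ)) = 0.06527/(2·0.7445) = 0.04383

Final: 0.04383


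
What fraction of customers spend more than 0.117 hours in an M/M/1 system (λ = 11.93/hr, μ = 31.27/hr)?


W ~ Exponential(μ−λ) for M/M/1.
μ − λ = 31.27 − 11.93 = 19.3400
P(W > t) = e^{−(μ−λ)t} = e^{−2.2628} = 0.104061

Final: 0.104061


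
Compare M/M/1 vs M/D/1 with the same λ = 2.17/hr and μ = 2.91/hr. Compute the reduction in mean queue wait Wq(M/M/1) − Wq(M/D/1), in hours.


ρ = 2.17/2.91 = 0.7457
Wq(M/M/1) = ρ/(μ−λ) = 0.7457/0.7400 = 1.00771 hr
Wq(M/D/1) = ρ/(2(μ−λ)) = 0.50385 hr
Savings = 1.00771 − 0.50385 = 0.50385 hr

Final: 0.50385 hr


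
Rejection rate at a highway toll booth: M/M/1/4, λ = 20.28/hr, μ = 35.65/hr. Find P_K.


ρ = λ/μ = 20.28/35.65 = 0.5689
P_K = (1−ρ)ρ^K/(1−ρ^(K+1)) = (0.4311·0.104721)/(1 − 0.059572)
= 0.045149/0.940428 = 0.048009

Final: 0.048009


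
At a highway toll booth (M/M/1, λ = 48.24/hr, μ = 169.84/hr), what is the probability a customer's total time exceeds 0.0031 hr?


W ~ Exponential(μ−λ) for M/M/1.
μ − λ = 169.84 − 48.24 = 121.6000
P(W > t) = e^{−(μ−λ)t} = e^{−0.3770} = 0.685944

Final: 0.685944


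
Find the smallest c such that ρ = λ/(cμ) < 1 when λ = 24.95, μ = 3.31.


Stability requires cμ > λ ⇔ c > λ/μ.
λ/μ = 24.95/3.31 = 7.5378
Minimum integer c = ⌊7.5378⌋ + 1 = 8
Check: 8·3.31 = 26.48 > 24.95, while 7·3.31 = 23.17 ≤ 24.95

Final: 8 servers


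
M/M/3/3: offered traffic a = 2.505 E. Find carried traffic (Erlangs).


B(3,2.505) = 0.282847 (Erlang-B)
Carried load = a(1 − B) = 2.505·(1 − 0.282847) = 2.505·0.717153 = 1.7965 E

Final: 1.7965 Erlangs


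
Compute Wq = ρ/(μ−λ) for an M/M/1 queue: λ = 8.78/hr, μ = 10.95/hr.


ρ = 8.78/10.95 = 0.8018
Wq = ρ/(μ−λ) = 0.8018/(10.95 − 8.78) = 0.8018/2.17 = 0.3695 hr

Final: 0.3695 hr


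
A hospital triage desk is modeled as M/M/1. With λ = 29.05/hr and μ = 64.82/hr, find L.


ρ = λ/μ = 29.05/64.82 = 0.4482
L = ρ/(1−ρ) = 0.4482/(1 − 0.4482) = 0.4482/0.5518 = 0.8121

Final: 0.8121


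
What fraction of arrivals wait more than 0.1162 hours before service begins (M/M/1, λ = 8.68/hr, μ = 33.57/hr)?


ρ = 8.68/33.57 = 0.2586
P(Wq > t) = ρ·e^{−(μ−λ)t} = 0.2586·e^{−2.8922}
= 0.2586·0.055453 = 0.014338

Final: 0.014338


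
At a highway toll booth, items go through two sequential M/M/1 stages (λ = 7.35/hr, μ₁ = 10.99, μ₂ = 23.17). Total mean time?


Each node sees arrival rate λ = 7.35/hr (tandem ⇒ throughput preserved).
W₁ = 1/(μ₁−λ) = 1/(10.99−7.35) = 0.27473 hr
W₂ = 1/(μ₂−λ) = 1/(23.17−7.35) = 0.06321 hr
W_total = W₁ + W₂ = 0.27473 + 0.06321 = 0.33794 hr

Final: 0.33794 hr


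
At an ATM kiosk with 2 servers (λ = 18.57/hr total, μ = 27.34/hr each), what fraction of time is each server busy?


ρ = λ/(cμ) = 18.57/(2·27.34) = 18.57/54.68 = 0.3396

Final: 0.3396


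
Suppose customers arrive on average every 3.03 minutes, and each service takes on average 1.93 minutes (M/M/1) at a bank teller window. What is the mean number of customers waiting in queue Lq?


λ = 60/3.03 = 19.8020 /hr
μ = 60/1.93 = 31.0881 /hr
ρ = λ/μ = 19.8020/31.0881 = 0.6370
Lq = ρ²/(1−ρ) = 0.4057/0.3630 = 1.1176

Final: 1.1176


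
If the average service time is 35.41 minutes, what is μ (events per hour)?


μ = 1/(service time) in consistent units.
1 hour = 60 min, so μ = 60/35.41 = 1.6944 per hour

Final: 1.6944 /hr


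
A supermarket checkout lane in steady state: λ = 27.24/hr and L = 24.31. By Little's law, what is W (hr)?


W = L/λ = 24.31/27.24 = 0.8924 hr

Final: 0.8924 hr


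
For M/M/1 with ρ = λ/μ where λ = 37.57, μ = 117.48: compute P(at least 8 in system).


ρ = 37.57/117.48 = 0.3198
P(N ≥ n) = ρ^n = 0.3198^8 = 0.0001094

Final: 0.0001094


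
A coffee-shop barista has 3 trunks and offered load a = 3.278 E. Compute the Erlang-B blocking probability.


B(c,a) = (a^c/c!) / Σ_{k=0}^{c} a^k/k!
a^3/3! = 5.870507
Σ terms (k=0..3): 1.00000 + 3.27800 + 5.37264 + 5.87051 = 15.521149
B = 5.870507/15.521149 = 0.378226

Final: 0.378226


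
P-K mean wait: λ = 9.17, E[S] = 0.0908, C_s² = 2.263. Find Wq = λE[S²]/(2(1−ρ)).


ρ = λ·E[S] = 9.17·0.0908 = 0.8326
E[S²] = E[S]²(1+C_s²) = 0.0908²·(1+2.263) = 0.026902
Wq = λ·E[S²]/(2(1−ρ)) = 9.17·0.026902/(2·0.1674) = 0.73700 hr

Final: 0.73700 hr


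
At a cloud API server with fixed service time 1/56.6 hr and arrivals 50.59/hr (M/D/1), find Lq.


ρ = 50.59/56.6 = 0.8938
M/D/1: Lq = ρ²/(2(1−ρ)) = 0.7989/(2·0.1062) = 3.76191

Final: 3.76191


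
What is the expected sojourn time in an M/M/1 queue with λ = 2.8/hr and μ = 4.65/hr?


W = 1/(μ−λ) = 1/(4.65 − 2.8) = 1/1.85 = 0.5405 hr

Final: 0.5405 hr


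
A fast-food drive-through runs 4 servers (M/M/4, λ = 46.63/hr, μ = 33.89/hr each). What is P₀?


a = λ/μ = 46.63/33.89 = 1.3759; ρ = a/c = 0.3440
Σ_{k=0}^{3} a^k/k! (terms k=0..3) = 1.00000 + 1.37592 + 0.94658 + 0.43414 = 3.75664
Tail: a^4/(4!(1−ρ)) = 3.58406/(24·0.6560) = 0.22764
P₀ = 1/(3.75664 + 0.22764) = 1/3.98428 = 0.250986

Final: 0.250986


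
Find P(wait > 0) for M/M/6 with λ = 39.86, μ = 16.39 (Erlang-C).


a = λ/μ = 2.4320; ρ = a/6 = 0.4053
P₀ = 0.087441 (from M/M/c formula)
C(c,a) = [a^c/(c!(1−ρ))]·P₀ = [206.89502/(720·0.5947)]·0.087441
= 0.48321·0.087441 = 0.042253

Final: 0.042253


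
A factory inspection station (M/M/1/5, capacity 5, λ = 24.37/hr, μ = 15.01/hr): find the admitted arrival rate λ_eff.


ρ = 1.6236; P_K = (1−ρ)ρ^5/(1−ρ^6) = 0.406258
λ_eff = λ(1 − P_K) = 24.37·(1 − 0.406258) = 24.37·0.593742 = 14.4695 /hr

Final: 14.4695 /hr


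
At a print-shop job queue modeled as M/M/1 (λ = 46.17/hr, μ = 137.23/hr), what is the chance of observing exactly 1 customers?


ρ = 46.17/137.23 = 0.3364
P_n = (1−ρ)·ρ^n = (1 − 0.3364)·0.3364^1 = 0.6636·0.336442 = 0.223249

Final: 0.223249


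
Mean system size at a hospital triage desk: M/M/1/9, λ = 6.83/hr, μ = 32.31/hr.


ρ = 6.83/32.31 = 0.2114
L = ρ[1 − (K+1)ρ^K + Kρ^(K+1)] / [(1−ρ)(1−ρ^(K+1))]
Numerator: 0.2114·(1 − 10·0.0000008429 + 9·0.0000001782) = 0.211388
Denominator: (0.7886)·(1.000000) = 0.788610
L = 0.211388/0.788610 = 0.2681

Final: 0.2681


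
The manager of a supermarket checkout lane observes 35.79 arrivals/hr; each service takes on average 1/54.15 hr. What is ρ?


ρ = λ/μ = 35.79/54.15 = 0.6609

Final: 0.6609


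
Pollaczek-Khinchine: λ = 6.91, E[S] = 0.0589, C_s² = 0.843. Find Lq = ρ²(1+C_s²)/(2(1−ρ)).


ρ = λ·E[S] = 6.91·0.0589 = 0.4070
Lq = ρ²(1+C_s²)/(2(1−ρ)) = 0.1656·(1+0.843)/(2·0.5930)
= 0.1656·1.8430/1.1860 = 0.25741

Final: 0.25741


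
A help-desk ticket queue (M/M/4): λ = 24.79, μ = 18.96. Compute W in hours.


a = 1.3075; ρ = 0.3269; P₀ = 0.269129
Lq = P₀·a^c·ρ/(c!(1−ρ)²) = 0.02364
Wq = Lq/λ = 0.02364/24.79 = 0.0009537 hr
W = Wq + 1/μ = 0.0009537 + 0.05274 = 0.05370 hr

Final: 0.05370 hr


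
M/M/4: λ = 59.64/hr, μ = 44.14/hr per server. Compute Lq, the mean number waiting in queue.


a = λ/μ = 1.3512; ρ = a/4 = 0.3378
P₀ = 0.257414
Lq = P₀·a^c·ρ / (c!·(1−ρ)²) = 0.257414·3.33289·0.3378/(24·0.43852)
= 0.02754

Final: 0.02754


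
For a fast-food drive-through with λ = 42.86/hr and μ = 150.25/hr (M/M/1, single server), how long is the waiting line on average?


ρ = 42.86/150.25 = 0.2853
Lq = ρ²/(1−ρ) = 0.08137/0.7147 = 0.1138

Final: 0.1138


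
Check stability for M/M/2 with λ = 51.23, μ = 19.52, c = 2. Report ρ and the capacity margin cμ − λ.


Total capacity cμ = 2·19.52 = 39.04/hr
ρ = λ/(cμ) = 51.23/39.04 = 1.3122
Stable ⇔ ρ < 1: NO
Spare capacity = cμ − λ = 39.04 − 51.23 = -12.19/hr

Final: ρ = 1.3122; unstable; margin = -12.19/hr


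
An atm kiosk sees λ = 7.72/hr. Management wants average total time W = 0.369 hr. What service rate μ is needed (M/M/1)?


W = 1/(μ−λ) ⇒ μ − λ = 1/W = 1/0.369 = 2.7100
μ = λ + 1/W = 7.72 + 2.7100 = 10.4300 per hr

Final: 10.4300 /hr


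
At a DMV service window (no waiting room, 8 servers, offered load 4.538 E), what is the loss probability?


B(c,a) = (a^c/c!) / Σ_{k=0}^{c} a^k/k!
a^8/8! = 4.460622
Σ terms (k=0..8): 1.00000 + 4.53800 + 10.29672 + 15.57551 + 17.67041 + 16.03767 + 12.12982 + 7.86359 + 4.46062 = 89.572347
B = 4.460622/89.572347 = 0.049799

Final: 0.049799


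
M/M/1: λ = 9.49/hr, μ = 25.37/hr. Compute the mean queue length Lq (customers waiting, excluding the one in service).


ρ = 9.49/25.37 = 0.3741
Lq = ρ²/(1−ρ) = 0.1399/0.6259 = 0.2235

Final: 0.2235


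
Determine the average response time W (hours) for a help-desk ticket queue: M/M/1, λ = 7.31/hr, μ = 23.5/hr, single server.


W = 1/(μ−λ) = 1/(23.5 − 7.31) = 1/16.19 = 0.06177 hr

Final: 0.06177 hr


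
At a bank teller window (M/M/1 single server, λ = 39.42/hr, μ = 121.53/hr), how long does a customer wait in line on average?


ρ = 39.42/121.53 = 0.3244
Wq = ρ/(μ−λ) = 0.3244/(121.53 − 39.42) = 0.3244/82.11 = 0.003950 hr

Final: 0.003950 hr


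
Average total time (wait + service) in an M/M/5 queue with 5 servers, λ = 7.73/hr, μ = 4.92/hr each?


a = 1.5711; ρ = 0.3142; P₀ = 0.207383
Lq = P₀·a^c·ρ/(c!(1−ρ)²) = 0.01105
Wq = Lq/λ = 0.01105/7.73 = 0.001430 hr
W = Wq + 1/μ = 0.001430 + 0.20325 = 0.20468 hr

Final: 0.20468 hr


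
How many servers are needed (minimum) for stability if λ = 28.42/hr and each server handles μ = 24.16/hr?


Stability requires cμ > λ ⇔ c > λ/μ.
λ/μ = 28.42/24.16 = 1.1763
Minimum integer c = ⌊1.1763⌋ + 1 = 2
Check: 2·24.16 = 48.32 > 28.42, while 1·24.16 = 24.16 ≤ 28.42

Final: 2 servers


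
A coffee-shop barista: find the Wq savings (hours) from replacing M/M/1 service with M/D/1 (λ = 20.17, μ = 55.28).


ρ = 20.17/55.28 = 0.3649
Wq(M/M/1) = ρ/(μ−λ) = 0.3649/35.11 = 0.01039 hr
Wq(M/D/1) = ρ/(2(μ−λ)) = 0.005196 hr
Savings = 0.01039 − 0.005196 = 0.005196 hr

Final: 0.005196 hr


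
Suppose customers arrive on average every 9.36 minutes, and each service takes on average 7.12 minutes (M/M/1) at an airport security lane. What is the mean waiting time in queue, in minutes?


λ = 60/9.36 = 6.4103 /hr
μ = 60/7.12 = 8.4270 /hr
ρ = λ/μ = 6.4103/8.4270 = 0.7607
Wq = ρ/(μ−λ) = 0.7607/(8.4270−6.4103) = 0.37719 hr
In minutes: 0.37719·60 = 22.631 min

Final: 22.631 min
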